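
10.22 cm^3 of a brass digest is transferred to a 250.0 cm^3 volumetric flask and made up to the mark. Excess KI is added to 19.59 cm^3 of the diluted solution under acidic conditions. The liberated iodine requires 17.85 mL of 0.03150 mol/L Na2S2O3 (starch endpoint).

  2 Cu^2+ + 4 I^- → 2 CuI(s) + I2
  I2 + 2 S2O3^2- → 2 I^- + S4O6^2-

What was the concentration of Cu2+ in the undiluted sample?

n(S2O3^2-) = 0.01785 × 0.03150 = 5.623 × 10^-4 mol
n(I2) = n(S2O3^2-)/2 = 2.811 × 10^-4 mol
From the 2:1 ratio, n(Cu2+) in the aliquot = 2/1 × 2.811 × 10^-4 = 5.623 × 10^-4 mol
[Cu2+]_dilute = 5.623 × 10^-4 / 0.01959 = 0.02870 mol/L
[Cu2+]_original = 0.02870 × 250.0/10.22 = 0.7021 mol/L

0.7021 mol/L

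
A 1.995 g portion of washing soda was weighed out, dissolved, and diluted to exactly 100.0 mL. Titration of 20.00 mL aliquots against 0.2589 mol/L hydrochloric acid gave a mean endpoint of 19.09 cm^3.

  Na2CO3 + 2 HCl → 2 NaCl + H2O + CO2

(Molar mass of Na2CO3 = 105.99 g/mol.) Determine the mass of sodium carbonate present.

1.310 g

n(HCl) per titration = 0.01909 × 0.2589 = 4.942 × 10^-3 mol
From the 1:2 ratio, n(Na2CO3) in each aliquot = 1/2 × 4.942 × 10^-3 = 2.471 × 10^-3 mol
n(Na2CO3) in the whole flask = 2.471 × 10^-3 × 100.0/20.00 = 0.01236 mol
mass of Na2CO3 = 0.01236 × 105.99 = 1.310 g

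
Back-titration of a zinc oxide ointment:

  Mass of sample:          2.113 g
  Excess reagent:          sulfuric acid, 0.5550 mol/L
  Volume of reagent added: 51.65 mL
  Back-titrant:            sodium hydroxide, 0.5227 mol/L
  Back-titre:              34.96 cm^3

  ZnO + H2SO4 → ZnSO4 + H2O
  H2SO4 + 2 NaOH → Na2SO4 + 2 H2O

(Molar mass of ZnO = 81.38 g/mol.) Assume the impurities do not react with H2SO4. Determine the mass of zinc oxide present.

1.589 g

n(H2SO4) added = 0.05165 × 0.5550 = 0.02867 mol
n(NaOH) used in back-titration = 0.03496 × 0.5227 = 0.01827 mol
From the 1:2 ratio, n(H2SO4) left over = 1/2 × 0.01827 = 9.137 × 10^-3 mol
n(H2SO4) consumed by analyte = 0.02867 − 9.137 × 10^-3 = 0.01953 mol
n(ZnO) = 0.01953 mol (1:1 ratio)
mass of ZnO = 0.01953 × 81.38 = 1.589 g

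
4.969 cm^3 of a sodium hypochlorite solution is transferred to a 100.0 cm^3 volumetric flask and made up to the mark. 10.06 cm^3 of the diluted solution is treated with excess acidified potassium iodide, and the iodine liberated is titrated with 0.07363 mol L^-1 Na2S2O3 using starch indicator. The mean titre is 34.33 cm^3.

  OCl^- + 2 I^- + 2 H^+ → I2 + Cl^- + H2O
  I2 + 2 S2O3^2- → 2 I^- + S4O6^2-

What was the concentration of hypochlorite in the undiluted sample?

n(S2O3^2-) = 0.03433 × 0.07363 = 2.528 × 10^-3 mol
n(I2) = n(S2O3^2-)/2 = 1.264 × 10^-3 mol
n(OCl^-) in the aliquot = 1.264 × 10^-3 mol (1:1 ratio)
[OCl^-]_dilute = 1.264 × 10^-3 / 0.01006 = 0.1256 mol/L
[OCl^-]_original = 0.1256 × 100.0/4.969 = 2.528 mol/L

2.528 mol/L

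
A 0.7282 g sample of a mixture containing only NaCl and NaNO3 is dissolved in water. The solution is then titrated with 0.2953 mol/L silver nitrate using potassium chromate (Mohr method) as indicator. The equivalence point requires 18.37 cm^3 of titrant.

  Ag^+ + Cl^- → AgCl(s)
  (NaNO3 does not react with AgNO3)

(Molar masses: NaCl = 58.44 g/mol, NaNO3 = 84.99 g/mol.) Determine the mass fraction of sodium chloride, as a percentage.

n(AgNO3) = 0.01837 × 0.2953 = 5.425 × 10^-3 mol
Let x = n(NaCl), y = n(NaNO3).
Titrant: 1x = 5.425 × 10^-3;  mass: 58.44x + 84.99y = 0.7282
Solving, x = 5.425 × 10^-3 mol, y = 4.838 × 10^-3 mol
mass of NaCl = 5.425 × 10^-3 × 58.44 = 0.3170 g
% NaCl = 0.3170 / 0.7282 × 100 = 43.53 %

43.53 %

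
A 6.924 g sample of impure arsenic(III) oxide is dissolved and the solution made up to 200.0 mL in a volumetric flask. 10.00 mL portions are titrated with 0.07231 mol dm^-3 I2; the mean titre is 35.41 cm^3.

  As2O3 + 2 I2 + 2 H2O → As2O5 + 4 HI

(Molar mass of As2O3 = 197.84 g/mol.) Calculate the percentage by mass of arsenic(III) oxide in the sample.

73.16 %

n(I2) per titration = 0.03541 × 0.07231 = 2.560 × 10^-3 mol
From the 1:2 ratio, n(As2O3) in each aliquot = 1/2 × 2.560 × 10^-3 = 1.280 × 10^-3 mol
n(As2O3) in the whole flask = 1.280 × 10^-3 × 200.0/10.00 = 0.02560 mol
mass of As2O3 = 0.02560 × 197.84 = 5.066 g
% As2O3 = 5.066 / 6.924 × 100 = 73.16 %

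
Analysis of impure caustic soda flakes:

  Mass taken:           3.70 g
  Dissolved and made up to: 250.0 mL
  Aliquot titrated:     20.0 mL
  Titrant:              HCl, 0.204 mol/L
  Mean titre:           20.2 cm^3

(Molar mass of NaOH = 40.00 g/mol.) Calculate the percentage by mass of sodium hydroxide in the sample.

55.7 %

NaOH + HCl → NaCl + H2O
n(HCl) per titration = 0.0202 × 0.204 = 4.12 × 10^-3 mol
n(NaOH) in each aliquot = 4.12 × 10^-3 mol (1:1 ratio)
n(NaOH) in the whole flask = 4.12 × 10^-3 × 250.0/20.0 = 0.0515 mol
mass of NaOH = 0.0515 × 40.00 = 2.06 g
% NaOH = 2.06 / 3.70 × 100 = 55.7 %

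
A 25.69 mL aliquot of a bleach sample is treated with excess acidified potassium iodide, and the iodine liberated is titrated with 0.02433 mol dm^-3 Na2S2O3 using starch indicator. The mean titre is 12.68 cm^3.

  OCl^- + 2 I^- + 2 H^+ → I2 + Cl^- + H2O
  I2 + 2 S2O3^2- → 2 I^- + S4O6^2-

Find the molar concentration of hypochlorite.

0.006004 mol/L

n(S2O3^2-) = 0.01268 × 0.02433 = 3.085 × 10^-4 mol
n(I2) = n(S2O3^2-)/2 = 1.543 × 10^-4 mol
n(OCl^-) in the aliquot = 1.543 × 10^-4 mol (1:1 ratio)
[OCl^-] = 1.543 × 10^-4 / 0.02569 = 0.006004 mol/L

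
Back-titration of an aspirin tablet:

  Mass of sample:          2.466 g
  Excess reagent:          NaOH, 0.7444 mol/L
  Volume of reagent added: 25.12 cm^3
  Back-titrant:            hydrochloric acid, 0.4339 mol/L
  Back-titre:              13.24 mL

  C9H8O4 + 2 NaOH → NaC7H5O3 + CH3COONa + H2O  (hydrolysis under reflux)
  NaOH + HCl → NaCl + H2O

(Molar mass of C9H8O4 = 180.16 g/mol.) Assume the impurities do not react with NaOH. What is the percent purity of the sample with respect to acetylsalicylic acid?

n(NaOH) added = 0.02512 × 0.7444 = 0.01870 mol
n(HCl) used in back-titration = 0.01324 × 0.4339 = 5.745 × 10^-3 mol
n(NaOH) left over = 5.745 × 10^-3 mol (1:1 ratio)
n(NaOH) consumed by analyte = 0.01870 − 5.745 × 10^-3 = 0.01295 mol
From the 1:2 ratio, n(C9H8O4) = 1/2 × 0.01295 = 6.477 × 10^-3 mol
mass of C9H8O4 = 6.477 × 10^-3 × 180.16 = 1.167 g
% C9H8O4 = 1.167 / 2.466 × 100 = 47.32 %

47.32 %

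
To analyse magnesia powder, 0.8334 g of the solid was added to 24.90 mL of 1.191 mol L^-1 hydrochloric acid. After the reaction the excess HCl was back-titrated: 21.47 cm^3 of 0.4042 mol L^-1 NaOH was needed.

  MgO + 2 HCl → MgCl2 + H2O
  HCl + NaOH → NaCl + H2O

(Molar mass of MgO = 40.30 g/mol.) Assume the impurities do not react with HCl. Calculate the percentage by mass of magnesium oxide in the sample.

50.72 %

n(HCl) added = 0.02490 × 1.191 = 0.02966 mol
n(NaOH) used in back-titration = 0.02147 × 0.4042 = 8.678 × 10^-3 mol
n(HCl) left over = 8.678 × 10^-3 mol (1:1 ratio)
n(HCl) consumed by analyte = 0.02966 − 8.678 × 10^-3 = 0.02098 mol
From the 1:2 ratio, n(MgO) = 1/2 × 0.02098 = 0.01049 mol
mass of MgO = 0.01049 × 40.30 = 0.4227 g
% MgO = 0.4227 / 0.8334 × 100 = 50.72 %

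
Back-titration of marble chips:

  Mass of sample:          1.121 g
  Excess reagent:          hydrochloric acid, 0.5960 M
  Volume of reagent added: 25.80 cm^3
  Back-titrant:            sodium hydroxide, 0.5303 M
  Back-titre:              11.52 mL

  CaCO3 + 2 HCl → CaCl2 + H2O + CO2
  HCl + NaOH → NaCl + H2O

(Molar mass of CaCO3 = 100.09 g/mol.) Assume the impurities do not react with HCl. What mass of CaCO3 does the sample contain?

n(HCl) added = 0.02580 × 0.5960 = 0.01538 mol
n(NaOH) used in back-titration = 0.01152 × 0.5303 = 6.109 × 10^-3 mol
n(HCl) left over = 6.109 × 10^-3 mol (1:1 ratio)
n(HCl) consumed by analyte = 0.01538 − 6.109 × 10^-3 = 9.268 × 10^-3 mol
From the 1:2 ratio, n(CaCO3) = 1/2 × 9.268 × 10^-3 = 4.634 × 10^-3 mol
mass of CaCO3 = 4.634 × 10^-3 × 100.09 = 0.4638 g

0.4638 g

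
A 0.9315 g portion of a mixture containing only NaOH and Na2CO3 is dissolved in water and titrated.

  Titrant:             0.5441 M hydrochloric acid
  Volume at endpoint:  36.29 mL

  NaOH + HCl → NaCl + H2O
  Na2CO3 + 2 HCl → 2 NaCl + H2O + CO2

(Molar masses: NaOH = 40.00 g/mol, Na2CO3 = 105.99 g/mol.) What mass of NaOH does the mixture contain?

0.3537 g

n(HCl) = 0.03629 × 0.5441 = 0.01975 mol
Let x = n(NaOH), y = n(Na2CO3).
Titrant: 1x + 2y = 0.01975;  mass: 40.00x + 105.99y = 0.9315
Solving, x = 8.842 × 10^-3 mol, y = 5.451 × 10^-3 mol
mass of NaOH = 8.842 × 10^-3 × 40.00 = 0.3537 g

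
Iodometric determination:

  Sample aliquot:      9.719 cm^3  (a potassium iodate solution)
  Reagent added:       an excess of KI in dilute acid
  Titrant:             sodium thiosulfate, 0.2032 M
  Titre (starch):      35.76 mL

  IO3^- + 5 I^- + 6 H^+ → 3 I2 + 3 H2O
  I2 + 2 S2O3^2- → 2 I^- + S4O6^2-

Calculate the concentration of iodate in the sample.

0.1246 M

n(S2O3^2-) = 0.03576 × 0.2032 = 7.266 × 10^-3 mol
n(I2) = n(S2O3^2-)/2 = 3.633 × 10^-3 mol
From the 1:3 ratio, n(IO3^-) in the aliquot = 1/3 × 3.633 × 10^-3 = 1.211 × 10^-3 mol
[IO3^-] = 1.211 × 10^-3 / 0.009719 = 0.1246 mol/L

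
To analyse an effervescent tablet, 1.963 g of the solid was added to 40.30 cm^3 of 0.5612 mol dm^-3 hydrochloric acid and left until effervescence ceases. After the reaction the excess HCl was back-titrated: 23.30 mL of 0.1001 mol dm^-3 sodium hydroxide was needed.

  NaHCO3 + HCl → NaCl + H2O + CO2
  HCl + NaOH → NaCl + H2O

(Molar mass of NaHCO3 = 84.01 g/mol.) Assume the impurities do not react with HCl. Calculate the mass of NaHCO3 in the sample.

n(HCl) added = 0.04030 × 0.5612 = 0.02262 mol
n(NaOH) used in back-titration = 0.02330 × 0.1001 = 2.332 × 10^-3 mol
n(HCl) left over = 2.332 × 10^-3 mol (1:1 ratio)
n(HCl) consumed by analyte = 0.02262 − 2.332 × 10^-3 = 0.02028 mol
n(NaHCO3) = 0.02028 mol (1:1 ratio)
mass of NaHCO3 = 0.02028 × 84.01 = 1.704 g

1.704 g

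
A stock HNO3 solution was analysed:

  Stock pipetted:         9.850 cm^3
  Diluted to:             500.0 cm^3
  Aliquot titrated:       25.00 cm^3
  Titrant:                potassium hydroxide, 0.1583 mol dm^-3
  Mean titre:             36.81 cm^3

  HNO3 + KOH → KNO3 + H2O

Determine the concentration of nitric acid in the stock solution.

11.83 mol/L

n(KOH) = 0.03681 × 0.1583 = 5.827 × 10^-3 mol
n(HNO3) in the aliquot = 5.827 × 10^-3 mol (1:1 ratio)
[HNO3]_dilute = 5.827 × 10^-3 / 0.02500 = 0.2331 mol/L
Dilution factor = 500.0 / 9.850 = 50.76
[HNO3]_stock = 0.2331 × 50.76 = 11.83 mol/L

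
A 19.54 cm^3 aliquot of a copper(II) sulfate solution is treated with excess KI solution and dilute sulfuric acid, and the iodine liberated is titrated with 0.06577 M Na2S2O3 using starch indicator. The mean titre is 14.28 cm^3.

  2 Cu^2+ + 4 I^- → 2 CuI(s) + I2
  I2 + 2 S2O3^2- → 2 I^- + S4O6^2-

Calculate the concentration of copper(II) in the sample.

n(S2O3^2-) = 0.01428 × 0.06577 = 9.392 × 10^-4 mol
n(I2) = n(S2O3^2-)/2 = 4.696 × 10^-4 mol
From the 2:1 ratio, n(Cu2+) in the aliquot = 2/1 × 4.696 × 10^-4 = 9.392 × 10^-4 mol
[Cu2+] = 9.392 × 10^-4 / 0.01954 = 0.04807 mol/L

0.04807 M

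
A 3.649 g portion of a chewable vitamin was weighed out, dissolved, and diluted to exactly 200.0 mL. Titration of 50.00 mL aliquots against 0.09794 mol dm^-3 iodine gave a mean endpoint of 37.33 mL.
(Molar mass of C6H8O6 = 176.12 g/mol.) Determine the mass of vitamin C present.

2.576 g

C6H8O6 + I2 → C6H6O6 + 2 HI
n(I2) per titration = 0.03733 × 0.09794 = 3.656 × 10^-3 mol
n(C6H8O6) in each aliquot = 3.656 × 10^-3 mol (1:1 ratio)
n(C6H8O6) in the whole flask = 3.656 × 10^-3 × 200.0/50.00 = 0.01462 mol
mass of C6H8O6 = 0.01462 × 176.12 = 2.576 g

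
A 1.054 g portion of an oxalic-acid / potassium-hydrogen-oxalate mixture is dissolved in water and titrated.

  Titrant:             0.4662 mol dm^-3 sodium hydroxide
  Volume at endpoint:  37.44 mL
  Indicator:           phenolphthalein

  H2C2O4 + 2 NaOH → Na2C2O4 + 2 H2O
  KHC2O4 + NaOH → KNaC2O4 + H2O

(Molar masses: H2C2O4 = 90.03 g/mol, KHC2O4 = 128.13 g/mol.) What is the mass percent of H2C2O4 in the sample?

n(NaOH) = 0.03744 × 0.4662 = 0.01745 mol
Let x = n(H2C2O4), y = n(KHC2O4).
Titrant: 2x + 1y = 0.01745;  mass: 90.03x + 128.13y = 1.054
Solving, x = 7.113 × 10^-3 mol, y = 3.228 × 10^-3 mol
mass of H2C2O4 = 7.113 × 10^-3 × 90.03 = 0.6404 g
% H2C2O4 = 0.6404 / 1.054 × 100 = 60.76 %

60.76 %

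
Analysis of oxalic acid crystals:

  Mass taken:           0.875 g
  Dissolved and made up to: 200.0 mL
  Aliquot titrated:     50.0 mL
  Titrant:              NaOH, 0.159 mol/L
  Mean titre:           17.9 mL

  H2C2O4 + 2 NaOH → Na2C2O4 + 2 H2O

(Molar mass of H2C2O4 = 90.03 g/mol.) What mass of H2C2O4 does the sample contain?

n(NaOH) per titration = 0.0179 × 0.159 = 2.85 × 10^-3 mol
From the 1:2 ratio, n(H2C2O4) in each aliquot = 1/2 × 2.85 × 10^-3 = 1.42 × 10^-3 mol
n(H2C2O4) in the whole flask = 1.42 × 10^-3 × 200.0/50.0 = 5.69 × 10^-3 mol
mass of H2C2O4 = 5.69 × 10^-3 × 90.03 = 0.512 g

0.512 g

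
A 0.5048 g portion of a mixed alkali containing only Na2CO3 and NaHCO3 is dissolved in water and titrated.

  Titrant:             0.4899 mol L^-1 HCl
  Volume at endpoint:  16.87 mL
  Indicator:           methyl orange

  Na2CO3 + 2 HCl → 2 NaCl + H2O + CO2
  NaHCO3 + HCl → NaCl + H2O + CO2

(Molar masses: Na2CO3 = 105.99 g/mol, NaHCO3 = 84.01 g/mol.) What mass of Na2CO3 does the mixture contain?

0.3238 g

n(HCl) = 0.01687 × 0.4899 = 8.265 × 10^-3 mol
Let x = n(Na2CO3), y = n(NaHCO3).
Titrant: 2x + 1y = 8.265 × 10^-3;  mass: 105.99x + 84.01y = 0.5048
Solving, x = 3.055 × 10^-3 mol, y = 2.154 × 10^-3 mol
mass of Na2CO3 = 3.055 × 10^-3 × 105.99 = 0.3238 g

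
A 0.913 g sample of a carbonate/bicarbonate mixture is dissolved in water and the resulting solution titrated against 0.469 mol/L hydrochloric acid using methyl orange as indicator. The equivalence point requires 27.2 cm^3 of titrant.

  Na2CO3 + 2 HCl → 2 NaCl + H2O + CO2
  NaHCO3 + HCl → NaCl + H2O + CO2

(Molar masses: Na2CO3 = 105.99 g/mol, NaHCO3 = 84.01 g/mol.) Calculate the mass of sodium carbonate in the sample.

n(HCl) = 0.0272 × 0.469 = 0.0128 mol
Let x = n(Na2CO3), y = n(NaHCO3).
Titrant: 2x + 1y = 0.0128;  mass: 105.99x + 84.01y = 0.913
Solving, x = 2.56 × 10^-3 mol, y = 7.64 × 10^-3 mol
mass of Na2CO3 = 2.56 × 10^-3 × 105.99 = 0.271 g

0.271 g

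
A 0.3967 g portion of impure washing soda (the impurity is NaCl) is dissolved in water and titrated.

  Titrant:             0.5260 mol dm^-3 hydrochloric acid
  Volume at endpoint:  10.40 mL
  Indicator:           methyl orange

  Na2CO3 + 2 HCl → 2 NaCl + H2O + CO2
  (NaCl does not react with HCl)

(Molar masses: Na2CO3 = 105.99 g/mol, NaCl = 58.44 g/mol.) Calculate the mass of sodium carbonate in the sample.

n(HCl) = 0.01040 × 0.5260 = 5.470 × 10^-3 mol
Let x = n(Na2CO3), y = n(NaCl).
Titrant: 2x = 5.470 × 10^-3;  mass: 105.99x + 58.44y = 0.3967
Solving, x = 2.735 × 10^-3 mol, y = 1.827 × 10^-3 mol
mass of Na2CO3 = 2.735 × 10^-3 × 105.99 = 0.2899 g

0.2899 g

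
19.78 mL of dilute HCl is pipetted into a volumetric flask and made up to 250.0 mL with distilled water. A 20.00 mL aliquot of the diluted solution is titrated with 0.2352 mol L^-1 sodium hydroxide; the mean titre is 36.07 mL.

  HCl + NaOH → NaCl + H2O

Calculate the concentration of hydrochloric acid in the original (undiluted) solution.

5.361 mol/L

n(NaOH) = 0.03607 × 0.2352 = 8.484 × 10^-3 mol
n(HCl) in the aliquot = 8.484 × 10^-3 mol (1:1 ratio)
[HCl]_dilute = 8.484 × 10^-3 / 0.02000 = 0.4242 mol/L
Dilution factor = 250.0 / 19.78 = 12.64
[HCl]_stock = 0.4242 × 12.64 = 5.361 mol/L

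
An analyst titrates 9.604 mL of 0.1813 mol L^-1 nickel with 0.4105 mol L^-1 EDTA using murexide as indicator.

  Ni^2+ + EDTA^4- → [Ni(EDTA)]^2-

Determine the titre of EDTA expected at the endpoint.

4.242 mL

n(Ni2+) = 0.009604 L × 0.1813 mol/L = 1.741 × 10^-3 mol
n(EDTA) = 1.741 × 10^-3 mol (1:1 stoichiometry)
V(EDTA) = 1.741 × 10^-3 mol / 0.4105 mol/L = 0.004242 L = 4.242 mL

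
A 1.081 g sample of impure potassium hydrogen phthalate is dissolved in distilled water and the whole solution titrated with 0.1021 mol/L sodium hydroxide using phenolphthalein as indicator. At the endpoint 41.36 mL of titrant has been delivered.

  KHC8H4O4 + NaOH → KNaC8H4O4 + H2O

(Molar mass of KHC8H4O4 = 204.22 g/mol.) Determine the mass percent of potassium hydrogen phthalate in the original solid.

79.78 %

n(NaOH) = 0.04136 L × 0.1021 mol/L = 4.223 × 10^-3 mol
n(KHC8H4O4) = 4.223 × 10^-3 mol (1:1 ratio)
mass of KHC8H4O4 = 4.223 × 10^-3 × 204.22 g/mol = 0.8624 g
% KHC8H4O4 = 0.8624 / 1.081 × 100 = 79.78 %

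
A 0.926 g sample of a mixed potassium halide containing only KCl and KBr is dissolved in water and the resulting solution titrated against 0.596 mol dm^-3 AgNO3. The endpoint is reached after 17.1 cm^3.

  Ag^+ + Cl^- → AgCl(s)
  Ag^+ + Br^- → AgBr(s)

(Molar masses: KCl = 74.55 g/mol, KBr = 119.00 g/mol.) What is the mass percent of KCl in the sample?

n(AgNO3) = 0.0171 × 0.596 = 0.0102 mol
Let x = n(KCl), y = n(KBr).
Titrant: 1x + 1y = 0.0102;  mass: 74.55x + 119.00y = 0.926
Solving, x = 6.45 × 10^-3 mol, y = 3.74 × 10^-3 mol
mass of KCl = 6.45 × 10^-3 × 74.55 = 0.481 g
% KCl = 0.481 / 0.926 × 100 = 51.9 %

51.9 %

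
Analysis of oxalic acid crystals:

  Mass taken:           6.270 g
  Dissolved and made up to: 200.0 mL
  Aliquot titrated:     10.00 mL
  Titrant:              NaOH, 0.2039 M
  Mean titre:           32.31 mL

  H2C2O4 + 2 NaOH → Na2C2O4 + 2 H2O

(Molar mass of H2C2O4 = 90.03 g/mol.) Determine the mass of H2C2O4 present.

n(NaOH) per titration = 0.03231 × 0.2039 = 6.588 × 10^-3 mol
From the 1:2 ratio, n(H2C2O4) in each aliquot = 1/2 × 6.588 × 10^-3 = 3.294 × 10^-3 mol
n(H2C2O4) in the whole flask = 3.294 × 10^-3 × 200.0/10.00 = 0.06588 mol
mass of H2C2O4 = 0.06588 × 90.03 = 5.931 g

5.931 g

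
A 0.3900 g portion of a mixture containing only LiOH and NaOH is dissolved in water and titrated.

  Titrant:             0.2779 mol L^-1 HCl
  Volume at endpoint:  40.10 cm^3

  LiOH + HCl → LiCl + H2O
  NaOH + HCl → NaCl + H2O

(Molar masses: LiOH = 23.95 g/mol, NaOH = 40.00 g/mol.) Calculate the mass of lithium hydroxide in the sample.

n(HCl) = 0.04010 × 0.2779 = 0.01114 mol
Let x = n(LiOH), y = n(NaOH).
Titrant: 1x + 1y = 0.01114;  mass: 23.95x + 40.00y = 0.3900
Solving, x = 3.474 × 10^-3 mol, y = 7.670 × 10^-3 mol
mass of LiOH = 3.474 × 10^-3 × 23.95 = 0.08319 g

0.08319 g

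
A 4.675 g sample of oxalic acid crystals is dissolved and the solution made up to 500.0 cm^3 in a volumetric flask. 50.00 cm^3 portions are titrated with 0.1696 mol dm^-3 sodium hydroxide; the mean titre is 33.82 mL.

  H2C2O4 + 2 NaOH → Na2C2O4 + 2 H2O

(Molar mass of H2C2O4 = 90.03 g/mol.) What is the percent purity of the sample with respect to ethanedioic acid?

n(NaOH) per titration = 0.03382 × 0.1696 = 5.736 × 10^-3 mol
From the 1:2 ratio, n(H2C2O4) in each aliquot = 1/2 × 5.736 × 10^-3 = 2.868 × 10^-3 mol
n(H2C2O4) in the whole flask = 2.868 × 10^-3 × 500.0/50.00 = 0.02868 mol
mass of H2C2O4 = 0.02868 × 90.03 = 2.582 g
% H2C2O4 = 2.582 / 4.675 × 100 = 55.23 %

55.23 %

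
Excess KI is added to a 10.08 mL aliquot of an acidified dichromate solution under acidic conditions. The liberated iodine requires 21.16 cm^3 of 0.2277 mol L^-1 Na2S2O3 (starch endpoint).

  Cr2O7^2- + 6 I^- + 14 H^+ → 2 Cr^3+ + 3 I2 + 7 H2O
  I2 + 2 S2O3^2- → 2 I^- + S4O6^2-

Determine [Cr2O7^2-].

n(S2O3^2-) = 0.02116 × 0.2277 = 4.818 × 10^-3 mol
n(I2) = n(S2O3^2-)/2 = 2.409 × 10^-3 mol
From the 1:3 ratio, n(Cr2O7^2-) in the aliquot = 1/3 × 2.409 × 10^-3 = 8.030 × 10^-4 mol
[Cr2O7^2-] = 8.030 × 10^-4 / 0.01008 = 0.07966 mol/L

0.07966 mol/L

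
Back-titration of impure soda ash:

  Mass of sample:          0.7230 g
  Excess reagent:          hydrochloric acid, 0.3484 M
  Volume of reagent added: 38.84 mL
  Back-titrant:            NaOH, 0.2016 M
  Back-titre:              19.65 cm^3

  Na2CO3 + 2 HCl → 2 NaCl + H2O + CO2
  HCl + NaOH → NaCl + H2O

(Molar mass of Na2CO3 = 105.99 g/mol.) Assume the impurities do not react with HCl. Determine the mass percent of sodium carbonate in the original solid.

n(HCl) added = 0.03884 × 0.3484 = 0.01353 mol
n(NaOH) used in back-titration = 0.01965 × 0.2016 = 3.961 × 10^-3 mol
n(HCl) left over = 3.961 × 10^-3 mol (1:1 ratio)
n(HCl) consumed by analyte = 0.01353 − 3.961 × 10^-3 = 9.570 × 10^-3 mol
From the 1:2 ratio, n(Na2CO3) = 1/2 × 9.570 × 10^-3 = 4.785 × 10^-3 mol
mass of Na2CO3 = 4.785 × 10^-3 × 105.99 = 0.5072 g
% Na2CO3 = 0.5072 / 0.7230 × 100 = 70.15 %

70.15 %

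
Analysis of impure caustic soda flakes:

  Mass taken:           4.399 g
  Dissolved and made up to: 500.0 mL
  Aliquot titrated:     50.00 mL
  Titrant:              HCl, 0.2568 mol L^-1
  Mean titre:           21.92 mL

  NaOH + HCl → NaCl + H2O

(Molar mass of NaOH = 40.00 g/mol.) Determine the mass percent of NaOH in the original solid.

51.18 %

n(HCl) per titration = 0.02192 × 0.2568 = 5.629 × 10^-3 mol
n(NaOH) in each aliquot = 5.629 × 10^-3 mol (1:1 ratio)
n(NaOH) in the whole flask = 5.629 × 10^-3 × 500.0/50.00 = 0.05629 mol
mass of NaOH = 0.05629 × 40.00 = 2.252 g
% NaOH = 2.252 / 4.399 × 100 = 51.18 %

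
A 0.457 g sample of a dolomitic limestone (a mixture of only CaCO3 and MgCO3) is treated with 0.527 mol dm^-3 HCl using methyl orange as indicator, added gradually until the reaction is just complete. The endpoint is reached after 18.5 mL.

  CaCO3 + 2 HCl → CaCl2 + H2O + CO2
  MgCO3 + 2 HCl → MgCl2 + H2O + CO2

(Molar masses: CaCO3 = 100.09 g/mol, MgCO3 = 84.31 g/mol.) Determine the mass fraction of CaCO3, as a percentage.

n(HCl) = 0.0185 × 0.527 = 9.75 × 10^-3 mol
Let x = n(CaCO3), y = n(MgCO3).
Titrant: 2x + 2y = 9.75 × 10^-3;  mass: 100.09x + 84.31y = 0.457
Solving, x = 2.92 × 10^-3 mol, y = 1.96 × 10^-3 mol
mass of CaCO3 = 2.92 × 10^-3 × 100.09 = 0.292 g
% CaCO3 = 0.292 / 0.457 × 100 = 63.9 %

63.9 %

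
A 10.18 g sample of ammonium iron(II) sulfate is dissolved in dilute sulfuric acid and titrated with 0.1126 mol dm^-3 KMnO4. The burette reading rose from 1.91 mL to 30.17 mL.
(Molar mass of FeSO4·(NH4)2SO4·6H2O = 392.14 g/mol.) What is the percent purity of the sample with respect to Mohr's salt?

MnO4^- + 5 Fe^2+ + 8 H^+ → Mn^2+ + 5 Fe^3+ + 4 H2O
n(KMnO4) = 0.02826 L × 0.1126 mol/L = 3.182 × 10^-3 mol
From the 5:1 ratio, n(FeSO4·(NH4)2SO4·6H2O) = 5/1 × 3.182 × 10^-3 = 0.01591 mol
mass of FeSO4·(NH4)2SO4·6H2O = 0.01591 × 392.14 g/mol = 6.239 g
% FeSO4·(NH4)2SO4·6H2O = 6.239 / 10.18 × 100 = 61.29 %

61.29 %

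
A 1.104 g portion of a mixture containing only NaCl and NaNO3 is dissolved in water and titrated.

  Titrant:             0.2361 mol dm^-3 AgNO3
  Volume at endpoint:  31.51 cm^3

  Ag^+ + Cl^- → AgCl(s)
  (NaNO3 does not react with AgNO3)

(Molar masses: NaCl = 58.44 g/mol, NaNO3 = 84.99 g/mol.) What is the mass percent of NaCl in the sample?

n(AgNO3) = 0.03151 × 0.2361 = 7.440 × 10^-3 mol
Let x = n(NaCl), y = n(NaNO3).
Titrant: 1x = 7.440 × 10^-3;  mass: 58.44x + 84.99y = 1.104
Solving, x = 7.440 × 10^-3 mol, y = 7.874 × 10^-3 mol
mass of NaCl = 7.440 × 10^-3 × 58.44 = 0.4348 g
% NaCl = 0.4348 / 1.104 × 100 = 39.38 %

39.38 %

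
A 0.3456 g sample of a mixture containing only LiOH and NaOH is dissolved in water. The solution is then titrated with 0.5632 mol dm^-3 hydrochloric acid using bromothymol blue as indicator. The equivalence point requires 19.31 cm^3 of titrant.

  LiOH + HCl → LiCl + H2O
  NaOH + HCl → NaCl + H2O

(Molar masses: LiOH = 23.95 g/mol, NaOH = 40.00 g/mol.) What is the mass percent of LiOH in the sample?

n(HCl) = 0.01931 × 0.5632 = 0.01088 mol
Let x = n(LiOH), y = n(NaOH).
Titrant: 1x + 1y = 0.01088;  mass: 23.95x + 40.00y = 0.3456
Solving, x = 5.571 × 10^-3 mol, y = 5.304 × 10^-3 mol
mass of LiOH = 5.571 × 10^-3 × 23.95 = 0.1334 g
% LiOH = 0.1334 / 0.3456 × 100 = 38.61 %

38.61 %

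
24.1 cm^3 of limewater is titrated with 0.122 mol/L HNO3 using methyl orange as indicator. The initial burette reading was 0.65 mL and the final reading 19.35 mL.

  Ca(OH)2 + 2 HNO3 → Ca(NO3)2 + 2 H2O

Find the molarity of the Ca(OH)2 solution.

n(HNO3) = 0.0187 L × 0.122 mol/L = 2.28 × 10^-3 mol
From the 1:2 mole ratio, n(Ca(OH)2) = 1/2 × 2.28 × 10^-3 = 1.14 × 10^-3 mol
[Ca(OH)2] = 1.14 × 10^-3 mol / 0.0241 L = 0.0473 mol/L

0.0473 mol/L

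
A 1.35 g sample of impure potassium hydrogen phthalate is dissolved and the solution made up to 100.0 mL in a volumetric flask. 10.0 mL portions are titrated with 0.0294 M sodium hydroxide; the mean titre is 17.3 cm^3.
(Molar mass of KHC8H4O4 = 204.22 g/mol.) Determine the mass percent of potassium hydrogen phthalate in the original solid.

76.9 %

KHC8H4O4 + NaOH → KNaC8H4O4 + H2O
n(NaOH) per titration = 0.0173 × 0.0294 = 5.09 × 10^-4 mol
n(KHC8H4O4) in each aliquot = 5.09 × 10^-4 mol (1:1 ratio)
n(KHC8H4O4) in the whole flask = 5.09 × 10^-4 × 100.0/10.0 = 5.09 × 10^-3 mol
mass of KHC8H4O4 = 5.09 × 10^-3 × 204.22 = 1.04 g
% KHC8H4O4 = 1.04 / 1.35 × 100 = 76.9 %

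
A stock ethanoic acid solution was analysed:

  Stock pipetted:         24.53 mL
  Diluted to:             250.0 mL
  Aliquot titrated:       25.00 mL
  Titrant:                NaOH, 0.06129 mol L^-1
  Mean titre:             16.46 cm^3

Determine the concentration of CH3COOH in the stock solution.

CH3COOH + NaOH → CH3COONa + H2O
n(NaOH) = 0.01646 × 0.06129 = 1.009 × 10^-3 mol
n(CH3COOH) in the aliquot = 1.009 × 10^-3 mol (1:1 ratio)
[CH3COOH]_dilute = 1.009 × 10^-3 / 0.02500 = 0.04035 mol/L
Dilution factor = 250.0 / 24.53 = 10.19
[CH3COOH]_stock = 0.04035 × 10.19 = 0.4113 mol/L

0.4113 mol/L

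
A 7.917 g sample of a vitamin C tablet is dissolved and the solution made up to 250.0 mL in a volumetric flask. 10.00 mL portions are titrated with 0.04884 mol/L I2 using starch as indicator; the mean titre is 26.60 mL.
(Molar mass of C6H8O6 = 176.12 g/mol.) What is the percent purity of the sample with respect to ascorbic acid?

72.25 %

C6H8O6 + I2 → C6H6O6 + 2 HI
n(I2) per titration = 0.02660 × 0.04884 = 1.299 × 10^-3 mol
n(C6H8O6) in each aliquot = 1.299 × 10^-3 mol (1:1 ratio)
n(C6H8O6) in the whole flask = 1.299 × 10^-3 × 250.0/10.00 = 0.03248 mol
mass of C6H8O6 = 0.03248 × 176.12 = 5.720 g
% C6H8O6 = 5.720 / 7.917 × 100 = 72.25 %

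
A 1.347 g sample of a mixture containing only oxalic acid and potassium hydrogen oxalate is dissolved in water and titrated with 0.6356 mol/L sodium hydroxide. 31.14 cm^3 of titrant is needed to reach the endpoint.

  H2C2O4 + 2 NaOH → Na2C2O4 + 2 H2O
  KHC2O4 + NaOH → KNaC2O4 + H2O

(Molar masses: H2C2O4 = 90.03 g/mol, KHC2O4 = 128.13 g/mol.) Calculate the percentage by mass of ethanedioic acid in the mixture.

n(NaOH) = 0.03114 × 0.6356 = 0.01979 mol
Let x = n(H2C2O4), y = n(KHC2O4).
Titrant: 2x + 1y = 0.01979;  mass: 90.03x + 128.13y = 1.347
Solving, x = 7.153 × 10^-3 mol, y = 5.487 × 10^-3 mol
mass of H2C2O4 = 7.153 × 10^-3 × 90.03 = 0.6440 g
% H2C2O4 = 0.6440 / 1.347 × 100 = 47.81 %

47.81 %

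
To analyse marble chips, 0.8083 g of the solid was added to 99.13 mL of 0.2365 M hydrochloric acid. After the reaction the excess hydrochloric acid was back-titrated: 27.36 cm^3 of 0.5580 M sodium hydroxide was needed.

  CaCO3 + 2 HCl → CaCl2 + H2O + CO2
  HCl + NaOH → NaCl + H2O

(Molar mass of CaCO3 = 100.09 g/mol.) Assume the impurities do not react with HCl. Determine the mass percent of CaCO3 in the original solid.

50.63 %

n(HCl) added = 0.09913 × 0.2365 = 0.02344 mol
n(NaOH) used in back-titration = 0.02736 × 0.5580 = 0.01527 mol
n(HCl) left over = 0.01527 mol (1:1 ratio)
n(HCl) consumed by analyte = 0.02344 − 0.01527 = 8.177 × 10^-3 mol
From the 1:2 ratio, n(CaCO3) = 1/2 × 8.177 × 10^-3 = 4.089 × 10^-3 mol
mass of CaCO3 = 4.089 × 10^-3 × 100.09 = 0.4092 g
% CaCO3 = 0.4092 / 0.8083 × 100 = 50.63 %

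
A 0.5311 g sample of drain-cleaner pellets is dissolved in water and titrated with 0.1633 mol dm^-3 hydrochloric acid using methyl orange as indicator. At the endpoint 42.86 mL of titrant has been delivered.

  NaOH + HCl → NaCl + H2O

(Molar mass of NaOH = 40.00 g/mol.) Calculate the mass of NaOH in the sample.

n(HCl) = 0.04286 L × 0.1633 mol/L = 6.999 × 10^-3 mol
n(NaOH) = 6.999 × 10^-3 mol (1:1 ratio)
mass of NaOH = 6.999 × 10^-3 × 40.00 g/mol = 0.2800 g

0.2800 g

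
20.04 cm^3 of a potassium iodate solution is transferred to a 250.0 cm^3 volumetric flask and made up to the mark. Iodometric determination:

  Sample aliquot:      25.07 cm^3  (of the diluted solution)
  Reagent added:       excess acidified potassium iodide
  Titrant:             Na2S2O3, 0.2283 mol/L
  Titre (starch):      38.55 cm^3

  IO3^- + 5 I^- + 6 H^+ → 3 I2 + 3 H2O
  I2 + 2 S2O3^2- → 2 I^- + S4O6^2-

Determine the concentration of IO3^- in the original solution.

0.7299 mol/L

n(S2O3^2-) = 0.03855 × 0.2283 = 8.801 × 10^-3 mol
n(I2) = n(S2O3^2-)/2 = 4.400 × 10^-3 mol
From the 1:3 ratio, n(IO3^-) in the aliquot = 1/3 × 4.400 × 10^-3 = 1.467 × 10^-3 mol
[IO3^-]_dilute = 1.467 × 10^-3 / 0.02507 = 0.05851 mol/L
[IO3^-]_original = 0.05851 × 250.0/20.04 = 0.7299 mol/L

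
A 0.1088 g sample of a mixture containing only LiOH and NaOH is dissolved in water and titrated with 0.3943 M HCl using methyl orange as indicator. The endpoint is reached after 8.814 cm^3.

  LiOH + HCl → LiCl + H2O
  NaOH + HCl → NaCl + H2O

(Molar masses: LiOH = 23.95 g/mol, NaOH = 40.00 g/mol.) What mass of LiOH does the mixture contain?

n(HCl) = 0.008814 × 0.3943 = 3.475 × 10^-3 mol
Let x = n(LiOH), y = n(NaOH).
Titrant: 1x + 1y = 3.475 × 10^-3;  mass: 23.95x + 40.00y = 0.1088
Solving, x = 1.883 × 10^-3 mol, y = 1.593 × 10^-3 mol
mass of LiOH = 1.883 × 10^-3 × 23.95 = 0.04509 g

0.04509 g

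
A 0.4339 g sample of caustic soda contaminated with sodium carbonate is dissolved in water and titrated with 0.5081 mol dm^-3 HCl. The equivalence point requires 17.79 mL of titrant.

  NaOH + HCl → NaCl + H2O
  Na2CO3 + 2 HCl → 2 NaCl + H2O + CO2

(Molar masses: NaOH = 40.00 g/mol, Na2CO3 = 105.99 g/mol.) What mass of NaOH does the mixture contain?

0.1389 g

n(HCl) = 0.01779 × 0.5081 = 9.039 × 10^-3 mol
Let x = n(NaOH), y = n(Na2CO3).
Titrant: 1x + 2y = 9.039 × 10^-3;  mass: 40.00x + 105.99y = 0.4339
Solving, x = 3.473 × 10^-3 mol, y = 2.783 × 10^-3 mol
mass of NaOH = 3.473 × 10^-3 × 40.00 = 0.1389 g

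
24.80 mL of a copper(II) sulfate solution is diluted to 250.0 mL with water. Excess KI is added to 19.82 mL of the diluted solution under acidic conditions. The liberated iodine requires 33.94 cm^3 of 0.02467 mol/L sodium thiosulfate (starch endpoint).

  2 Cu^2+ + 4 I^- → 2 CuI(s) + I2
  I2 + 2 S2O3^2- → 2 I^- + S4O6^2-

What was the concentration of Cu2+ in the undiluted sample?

0.4259 mol/L

n(S2O3^2-) = 0.03394 × 0.02467 = 8.373 × 10^-4 mol
n(I2) = n(S2O3^2-)/2 = 4.186 × 10^-4 mol
From the 2:1 ratio, n(Cu2+) in the aliquot = 2/1 × 4.186 × 10^-4 = 8.373 × 10^-4 mol
[Cu2+]_dilute = 8.373 × 10^-4 / 0.01982 = 0.04225 mol/L
[Cu2+]_original = 0.04225 × 250.0/24.80 = 0.4259 mol/L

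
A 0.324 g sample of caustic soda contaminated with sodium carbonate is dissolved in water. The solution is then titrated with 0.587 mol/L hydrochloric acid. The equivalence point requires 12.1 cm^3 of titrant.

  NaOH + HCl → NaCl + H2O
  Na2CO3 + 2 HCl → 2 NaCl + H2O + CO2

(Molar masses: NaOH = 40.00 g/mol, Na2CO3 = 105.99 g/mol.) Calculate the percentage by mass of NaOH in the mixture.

n(HCl) = 0.0121 × 0.587 = 7.10 × 10^-3 mol
Let x = n(NaOH), y = n(Na2CO3).
Titrant: 1x + 2y = 7.10 × 10^-3;  mass: 40.00x + 105.99y = 0.324
Solving, x = 4.03 × 10^-3 mol, y = 1.53 × 10^-3 mol
mass of NaOH = 4.03 × 10^-3 × 40.00 = 0.161 g
% NaOH = 0.161 / 0.324 × 100 = 49.8 %

49.8 %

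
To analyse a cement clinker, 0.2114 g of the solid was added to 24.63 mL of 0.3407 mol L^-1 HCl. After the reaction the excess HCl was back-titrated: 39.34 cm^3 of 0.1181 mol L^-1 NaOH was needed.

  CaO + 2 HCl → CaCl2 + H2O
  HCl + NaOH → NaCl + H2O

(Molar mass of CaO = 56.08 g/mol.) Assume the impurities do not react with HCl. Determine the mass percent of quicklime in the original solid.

49.68 %

n(HCl) added = 0.02463 × 0.3407 = 8.391 × 10^-3 mol
n(NaOH) used in back-titration = 0.03934 × 0.1181 = 4.646 × 10^-3 mol
n(HCl) left over = 4.646 × 10^-3 mol (1:1 ratio)
n(HCl) consumed by analyte = 8.391 × 10^-3 − 4.646 × 10^-3 = 3.745 × 10^-3 mol
From the 1:2 ratio, n(CaO) = 1/2 × 3.745 × 10^-3 = 1.873 × 10^-3 mol
mass of CaO = 1.873 × 10^-3 × 56.08 = 0.1050 g
% CaO = 0.1050 / 0.2114 × 100 = 49.68 %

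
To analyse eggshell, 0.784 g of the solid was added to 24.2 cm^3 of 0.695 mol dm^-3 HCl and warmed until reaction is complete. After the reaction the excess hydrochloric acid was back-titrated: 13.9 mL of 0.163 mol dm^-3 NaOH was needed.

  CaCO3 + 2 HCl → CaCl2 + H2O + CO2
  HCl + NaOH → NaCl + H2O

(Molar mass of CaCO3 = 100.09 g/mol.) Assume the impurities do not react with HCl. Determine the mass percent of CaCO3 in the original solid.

92.9 %

n(HCl) added = 0.0242 × 0.695 = 0.0168 mol
n(NaOH) used in back-titration = 0.0139 × 0.163 = 2.27 × 10^-3 mol
n(HCl) left over = 2.27 × 10^-3 mol (1:1 ratio)
n(HCl) consumed by analyte = 0.0168 − 2.27 × 10^-3 = 0.0146 mol
From the 1:2 ratio, n(CaCO3) = 1/2 × 0.0146 = 7.28 × 10^-3 mol
mass of CaCO3 = 7.28 × 10^-3 × 100.09 = 0.728 g
% CaCO3 = 0.728 / 0.784 × 100 = 92.9 %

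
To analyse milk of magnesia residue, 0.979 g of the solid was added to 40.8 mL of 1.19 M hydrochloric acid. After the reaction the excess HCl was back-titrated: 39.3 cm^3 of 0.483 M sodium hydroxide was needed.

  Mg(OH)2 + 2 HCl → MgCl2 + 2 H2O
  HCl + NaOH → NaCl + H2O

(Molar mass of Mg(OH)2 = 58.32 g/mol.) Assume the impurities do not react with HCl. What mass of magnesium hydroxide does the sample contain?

0.862 g

n(HCl) added = 0.0408 × 1.19 = 0.0486 mol
n(NaOH) used in back-titration = 0.0393 × 0.483 = 0.0190 mol
n(HCl) left over = 0.0190 mol (1:1 ratio)
n(HCl) consumed by analyte = 0.0486 − 0.0190 = 0.0296 mol
From the 1:2 ratio, n(Mg(OH)2) = 1/2 × 0.0296 = 0.0148 mol
mass of Mg(OH)2 = 0.0148 × 58.32 = 0.862 g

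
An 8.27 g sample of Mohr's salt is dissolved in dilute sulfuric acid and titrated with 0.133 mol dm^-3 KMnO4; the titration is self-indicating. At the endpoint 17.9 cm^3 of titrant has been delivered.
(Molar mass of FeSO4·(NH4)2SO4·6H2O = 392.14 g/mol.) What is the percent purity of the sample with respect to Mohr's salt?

MnO4^- + 5 Fe^2+ + 8 H^+ → Mn^2+ + 5 Fe^3+ + 4 H2O
n(KMnO4) = 0.0179 L × 0.133 mol/L = 2.38 × 10^-3 mol
From the 5:1 ratio, n(FeSO4·(NH4)2SO4·6H2O) = 5/1 × 2.38 × 10^-3 = 0.0119 mol
mass of FeSO4·(NH4)2SO4·6H2O = 0.0119 × 392.14 g/mol = 4.67 g
% FeSO4·(NH4)2SO4·6H2O = 4.67 / 8.27 × 100 = 56.4 %

56.4 %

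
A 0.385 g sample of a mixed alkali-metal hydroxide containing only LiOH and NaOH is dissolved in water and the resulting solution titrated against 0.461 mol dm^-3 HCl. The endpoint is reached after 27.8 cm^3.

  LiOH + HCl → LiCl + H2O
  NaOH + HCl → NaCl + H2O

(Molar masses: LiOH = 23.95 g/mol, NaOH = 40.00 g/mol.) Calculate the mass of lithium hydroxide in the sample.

n(HCl) = 0.0278 × 0.461 = 0.0128 mol
Let x = n(LiOH), y = n(NaOH).
Titrant: 1x + 1y = 0.0128;  mass: 23.95x + 40.00y = 0.385
Solving, x = 7.95 × 10^-3 mol, y = 4.86 × 10^-3 mol
mass of LiOH = 7.95 × 10^-3 × 23.95 = 0.190 g

0.190 g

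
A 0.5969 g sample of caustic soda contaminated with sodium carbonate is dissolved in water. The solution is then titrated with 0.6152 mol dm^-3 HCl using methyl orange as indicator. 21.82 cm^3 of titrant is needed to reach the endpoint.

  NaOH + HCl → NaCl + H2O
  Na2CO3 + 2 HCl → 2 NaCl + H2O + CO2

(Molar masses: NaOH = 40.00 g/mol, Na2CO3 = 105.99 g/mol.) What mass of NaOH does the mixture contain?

n(HCl) = 0.02182 × 0.6152 = 0.01342 mol
Let x = n(NaOH), y = n(Na2CO3).
Titrant: 1x + 2y = 0.01342;  mass: 40.00x + 105.99y = 0.5969
Solving, x = 8.810 × 10^-3 mol, y = 2.307 × 10^-3 mol
mass of NaOH = 8.810 × 10^-3 × 40.00 = 0.3524 g

0.3524 g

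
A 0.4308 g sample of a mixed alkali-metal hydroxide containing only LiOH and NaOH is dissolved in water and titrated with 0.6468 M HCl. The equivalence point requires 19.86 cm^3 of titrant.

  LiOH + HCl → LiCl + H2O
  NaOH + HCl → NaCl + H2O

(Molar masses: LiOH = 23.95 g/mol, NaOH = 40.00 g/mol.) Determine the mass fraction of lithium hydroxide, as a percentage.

28.76 %

n(HCl) = 0.01986 × 0.6468 = 0.01285 mol
Let x = n(LiOH), y = n(NaOH).
Titrant: 1x + 1y = 0.01285;  mass: 23.95x + 40.00y = 0.4308
Solving, x = 5.172 × 10^-3 mol, y = 7.673 × 10^-3 mol
mass of LiOH = 5.172 × 10^-3 × 23.95 = 0.1239 g
% LiOH = 0.1239 / 0.4308 × 100 = 28.76 %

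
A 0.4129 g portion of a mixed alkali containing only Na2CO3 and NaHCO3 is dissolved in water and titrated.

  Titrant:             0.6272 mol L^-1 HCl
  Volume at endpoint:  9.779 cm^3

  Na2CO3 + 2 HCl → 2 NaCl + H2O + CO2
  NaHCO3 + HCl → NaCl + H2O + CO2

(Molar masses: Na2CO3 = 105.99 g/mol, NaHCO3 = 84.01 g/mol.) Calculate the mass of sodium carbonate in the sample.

0.1749 g

n(HCl) = 0.009779 × 0.6272 = 6.133 × 10^-3 mol
Let x = n(Na2CO3), y = n(NaHCO3).
Titrant: 2x + 1y = 6.133 × 10^-3;  mass: 105.99x + 84.01y = 0.4129
Solving, x = 1.650 × 10^-3 mol, y = 2.833 × 10^-3 mol
mass of Na2CO3 = 1.650 × 10^-3 × 105.99 = 0.1749 g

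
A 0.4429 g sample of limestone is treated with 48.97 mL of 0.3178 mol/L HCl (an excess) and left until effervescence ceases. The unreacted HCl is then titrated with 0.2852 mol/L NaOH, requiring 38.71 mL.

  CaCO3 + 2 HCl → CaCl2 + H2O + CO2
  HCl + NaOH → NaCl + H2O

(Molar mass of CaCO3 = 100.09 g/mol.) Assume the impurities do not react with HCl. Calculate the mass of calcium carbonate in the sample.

n(HCl) added = 0.04897 × 0.3178 = 0.01556 mol
n(NaOH) used in back-titration = 0.03871 × 0.2852 = 0.01104 mol
n(HCl) left over = 0.01104 mol (1:1 ratio)
n(HCl) consumed by analyte = 0.01556 − 0.01104 = 4.523 × 10^-3 mol
From the 1:2 ratio, n(CaCO3) = 1/2 × 4.523 × 10^-3 = 2.261 × 10^-3 mol
mass of CaCO3 = 2.261 × 10^-3 × 100.09 = 0.2263 g

0.2263 g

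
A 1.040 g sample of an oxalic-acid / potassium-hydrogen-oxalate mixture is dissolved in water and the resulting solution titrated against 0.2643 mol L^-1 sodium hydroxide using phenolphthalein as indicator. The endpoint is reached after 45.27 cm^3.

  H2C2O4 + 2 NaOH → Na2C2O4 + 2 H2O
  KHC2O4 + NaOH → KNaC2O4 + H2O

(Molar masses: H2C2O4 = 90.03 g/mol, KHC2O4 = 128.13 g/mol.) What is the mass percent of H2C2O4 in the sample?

n(NaOH) = 0.04527 × 0.2643 = 0.01196 mol
Let x = n(H2C2O4), y = n(KHC2O4).
Titrant: 2x + 1y = 0.01196;  mass: 90.03x + 128.13y = 1.040
Solving, x = 2.966 × 10^-3 mol, y = 6.033 × 10^-3 mol
mass of H2C2O4 = 2.966 × 10^-3 × 90.03 = 0.2670 g
% H2C2O4 = 0.2670 / 1.040 × 100 = 25.68 %

25.68 %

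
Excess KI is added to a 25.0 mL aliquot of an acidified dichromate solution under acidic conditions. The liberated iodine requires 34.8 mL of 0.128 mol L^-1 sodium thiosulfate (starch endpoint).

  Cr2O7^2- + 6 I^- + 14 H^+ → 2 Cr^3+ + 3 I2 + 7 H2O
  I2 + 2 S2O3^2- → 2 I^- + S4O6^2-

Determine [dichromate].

n(S2O3^2-) = 0.0348 × 0.128 = 4.45 × 10^-3 mol
n(I2) = n(S2O3^2-)/2 = 2.23 × 10^-3 mol
From the 1:3 ratio, n(Cr2O7^2-) in the aliquot = 1/3 × 2.23 × 10^-3 = 7.42 × 10^-4 mol
[Cr2O7^2-] = 7.42 × 10^-4 / 0.0250 = 0.0297 mol/L

0.0297 mol/L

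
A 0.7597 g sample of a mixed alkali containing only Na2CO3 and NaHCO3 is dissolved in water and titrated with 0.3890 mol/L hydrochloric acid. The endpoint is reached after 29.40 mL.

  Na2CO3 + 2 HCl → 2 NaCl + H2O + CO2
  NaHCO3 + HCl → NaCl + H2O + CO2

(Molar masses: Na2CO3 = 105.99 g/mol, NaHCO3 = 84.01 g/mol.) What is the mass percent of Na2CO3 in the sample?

45.23 %

n(HCl) = 0.02940 × 0.3890 = 0.01144 mol
Let x = n(Na2CO3), y = n(NaHCO3).
Titrant: 2x + 1y = 0.01144;  mass: 105.99x + 84.01y = 0.7597
Solving, x = 3.242 × 10^-3 mol, y = 4.953 × 10^-3 mol
mass of Na2CO3 = 3.242 × 10^-3 × 105.99 = 0.3436 g
% Na2CO3 = 0.3436 / 0.7597 × 100 = 45.23 %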